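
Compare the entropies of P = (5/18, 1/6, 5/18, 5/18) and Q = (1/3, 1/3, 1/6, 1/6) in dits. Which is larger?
P

Computing entropies in dits:
H(P) = 0.5933
H(Q) = 0.5775

Distribution P has higher entropy.

Intuition: The distribution closer to uniform (more spread out) has higher entropy.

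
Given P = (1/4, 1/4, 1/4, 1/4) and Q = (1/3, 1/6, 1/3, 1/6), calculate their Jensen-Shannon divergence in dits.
0.0062 dits

Jensen-Shannon divergence is:
JSD(P||Q) = 0.5 × D_KL(P||M) + 0.5 × D_KL(Q||M)
where M = 0.5 × (P + Q) is the mixture distribution.

M = 0.5 × (1/4, 1/4, 1/4, 1/4) + 0.5 × (1/3, 1/6, 1/3, 1/6) = (7/24, 5/24, 7/24, 5/24)

D_KL(P||M) = 0.0061 dits
D_KL(Q||M) = 0.0064 dits

JSD(P||Q) = 0.5 × 0.0061 + 0.5 × 0.0064 = 0.0062 dits

Unlike KL divergence, JSD is symmetric and bounded: 0 ≤ JSD ≤ log(2).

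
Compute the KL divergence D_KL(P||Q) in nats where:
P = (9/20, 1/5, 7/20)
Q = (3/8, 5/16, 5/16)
0.0325 nats

KL divergence: D_KL(P||Q) = Σ p(x) log(p(x)/q(x))

Computing term by term:
  x=0: 9/20 × log_e[(9/20)/(3/8)] = 9/20 × 0.1823 = 0.0820
  x=1: 1/5 × log_e[(1/5)/(5/16)] = 1/5 × -0.4463 = -0.0893
  x=2: 7/20 × log_e[(7/20)/(5/16)] = 7/20 × 0.1133 = 0.0397

D_KL(P||Q) = 0.0325 nats

Note: KL divergence is always non-negative and equals 0 iff P = Q.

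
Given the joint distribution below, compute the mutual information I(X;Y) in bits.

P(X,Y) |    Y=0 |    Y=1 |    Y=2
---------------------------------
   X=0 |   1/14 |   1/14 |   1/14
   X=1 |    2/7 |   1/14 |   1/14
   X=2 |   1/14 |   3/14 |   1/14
0.1649 bits

Mutual information: I(X;Y) = H(X) + H(Y) - H(X,Y)

Marginals:
P(X) = (3/14, 3/7, 5/14), H(X) = 1.5306 bits
P(Y) = (3/7, 5/14, 3/14), H(Y) = 1.5306 bits

Joint entropy: H(X,Y) = 2.8963 bits

I(X;Y) = 1.5306 + 1.5306 - 2.8963 = 0.1649 bits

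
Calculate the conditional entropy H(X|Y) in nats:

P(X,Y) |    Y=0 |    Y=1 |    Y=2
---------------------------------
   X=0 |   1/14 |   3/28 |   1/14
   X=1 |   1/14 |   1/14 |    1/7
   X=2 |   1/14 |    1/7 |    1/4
1.0332 nats

Using the chain rule: H(X|Y) = H(X,Y) - H(Y)

First, compute H(X,Y) = 2.0844 nats

Marginal P(Y) = (3/14, 9/28, 13/28)
H(Y) = 1.0511 nats

H(X|Y) = H(X,Y) - H(Y) = 2.0844 - 1.0511 = 1.0332 nats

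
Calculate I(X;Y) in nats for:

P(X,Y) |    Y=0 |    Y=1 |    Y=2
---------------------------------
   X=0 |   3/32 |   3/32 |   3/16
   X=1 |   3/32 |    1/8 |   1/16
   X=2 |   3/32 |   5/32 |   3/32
0.0366 nats

Mutual information: I(X;Y) = H(X) + H(Y) - H(X,Y)

Marginals:
P(X) = (3/8, 9/32, 11/32), H(X) = 1.0916 nats
P(Y) = (9/32, 3/8, 11/32), H(Y) = 1.0916 nats

Joint entropy: H(X,Y) = 2.1467 nats

I(X;Y) = 1.0916 + 1.0916 - 2.1467 = 0.0366 nats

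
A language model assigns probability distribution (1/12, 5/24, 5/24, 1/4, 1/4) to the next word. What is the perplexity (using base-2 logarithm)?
4.7295

Perplexity is 2^H (or exp(H) for natural log).

First, H = -Σ p log p = 2.2417 bits
Perplexity = 2^2.2417 = 4.7295

Interpretation: The model's uncertainty is equivalent to choosing uniformly among 4.7 options.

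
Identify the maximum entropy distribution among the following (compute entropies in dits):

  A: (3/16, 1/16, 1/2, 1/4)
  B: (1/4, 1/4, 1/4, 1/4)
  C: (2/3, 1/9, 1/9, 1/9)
B

For a discrete distribution over n outcomes, entropy is maximized by the uniform distribution.

Computing entropies:
H(A) = 0.5126 dits
H(B) = 0.6021 dits
H(C) = 0.4355 dits

The uniform distribution (where all probabilities equal 1/4) achieves the maximum entropy of log_10(4) = 0.6021 dits.

Distribution B has the highest entropy.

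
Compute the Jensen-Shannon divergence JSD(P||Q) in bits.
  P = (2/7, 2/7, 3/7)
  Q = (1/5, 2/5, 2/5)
0.0127 bits

Jensen-Shannon divergence is:
JSD(P||Q) = 0.5 × D_KL(P||M) + 0.5 × D_KL(Q||M)
where M = 0.5 × (P + Q) is the mixture distribution.

M = 0.5 × (2/7, 2/7, 3/7) + 0.5 × (1/5, 2/5, 2/5) = (0.242857, 12/35, 0.414286)

D_KL(P||M) = 0.0128 bits
D_KL(Q||M) = 0.0127 bits

JSD(P||Q) = 0.5 × 0.0128 + 0.5 × 0.0127 = 0.0127 bits

Unlike KL divergence, JSD is symmetric and bounded: 0 ≤ JSD ≤ log(2).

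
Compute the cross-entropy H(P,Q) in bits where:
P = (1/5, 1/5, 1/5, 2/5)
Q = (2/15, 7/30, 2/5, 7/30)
2.1055 bits

Cross-entropy: H(P,Q) = -Σ p(x) log q(x)

Alternatively: H(P,Q) = H(P) + D_KL(P||Q)
H(P) = 1.9219 bits
D_KL(P||Q) = 0.1836 bits

H(P,Q) = 1.9219 + 0.1836 = 2.1055 bits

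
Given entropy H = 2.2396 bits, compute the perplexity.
4.7227

Perplexity is 2^H (or exp(H) for natural log).

H = 2.2396 bits
Perplexity = 2^2.2396 = 4.7227

Interpretation: The model's uncertainty is equivalent to choosing uniformly among 4.7 options.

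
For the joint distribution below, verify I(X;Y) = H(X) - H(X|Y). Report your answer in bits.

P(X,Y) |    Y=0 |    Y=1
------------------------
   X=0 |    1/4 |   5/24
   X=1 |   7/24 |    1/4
I(X;Y) = 0.0000 bits

Mutual information has multiple equivalent forms:
- I(X;Y) = H(X) - H(X|Y)
- I(X;Y) = H(Y) - H(Y|X)
- I(X;Y) = H(X) + H(Y) - H(X,Y)

Computing all quantities:
H(X) = 0.9950, H(Y) = 0.9950, H(X,Y) = 1.9899
H(X|Y) = 0.9949, H(Y|X) = 0.9949

Verification:
H(X) - H(X|Y) = 0.9950 - 0.9949 = 0.0000
H(Y) - H(Y|X) = 0.9950 - 0.9949 = 0.0000
H(X) + H(Y) - H(X,Y) = 0.9950 + 0.9950 - 1.9899 = 0.0000

All forms give I(X;Y) = 0.0000 bits. ✓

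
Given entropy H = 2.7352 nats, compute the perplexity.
15.4128

Perplexity is e^H (or exp(H) for natural log).

H = 2.7352 nats
Perplexity = e^2.7352 = 15.4128

Interpretation: The model's uncertainty is equivalent to choosing uniformly among 15.4 options.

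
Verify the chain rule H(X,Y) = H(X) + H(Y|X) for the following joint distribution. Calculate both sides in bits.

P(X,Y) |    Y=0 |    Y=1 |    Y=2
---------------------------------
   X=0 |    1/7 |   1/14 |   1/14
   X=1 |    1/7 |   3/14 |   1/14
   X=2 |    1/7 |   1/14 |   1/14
H(X,Y) = 3.0391, H(X) = 1.5567, H(Y|X) = 1.4825 (all in bits)

Chain rule: H(X,Y) = H(X) + H(Y|X)

Left side — joint entropy directly:
H(X,Y) = -Σ p(x,y) log p(x,y) = 3.0391 bits

Right side — compute H(Y|X) from the conditional distributions:
P(X) = (2/7, 3/7, 2/7), so H(X) = 1.5567 bits
H(Y|X) = Σ_x P(X=x) · H(Y|X=x):
  P(Y|X=0) = (1/2, 1/4, 1/4), H(Y|X=0) = 1.5000, weight P(X=0) = 2/7
  P(Y|X=1) = (1/3, 1/2, 1/6), H(Y|X=1) = 1.4591, weight P(X=1) = 3/7
  P(Y|X=2) = (1/2, 1/4, 1/4), H(Y|X=2) = 1.5000, weight P(X=2) = 2/7
H(Y|X) = 1.4825 bits

H(X) + H(Y|X) = 1.5567 + 1.4825 = 3.0391 bits

Both sides equal 3.0391 bits. ✓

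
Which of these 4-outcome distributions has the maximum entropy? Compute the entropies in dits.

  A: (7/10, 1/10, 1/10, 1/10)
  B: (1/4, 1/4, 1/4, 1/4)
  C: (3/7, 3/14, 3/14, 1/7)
B

For a discrete distribution over n outcomes, entropy is maximized by the uniform distribution.

Computing entropies:
H(A) = 0.4084 dits
H(B) = 0.6021 dits
H(C) = 0.5651 dits

The uniform distribution (where all probabilities equal 1/4) achieves the maximum entropy of log_10(4) = 0.6021 dits.

Distribution B has the highest entropy.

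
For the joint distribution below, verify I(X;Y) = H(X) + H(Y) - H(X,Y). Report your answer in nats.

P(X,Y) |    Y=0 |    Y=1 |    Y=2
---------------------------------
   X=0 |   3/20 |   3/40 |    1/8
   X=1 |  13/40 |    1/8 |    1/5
I(X;Y) = 0.0024 nats

Mutual information has multiple equivalent forms:
- I(X;Y) = H(X) - H(X|Y)
- I(X;Y) = H(Y) - H(Y|X)
- I(X;Y) = H(X) + H(Y) - H(X,Y)

Computing all quantities:
H(X) = 0.6474, H(Y) = 1.0408, H(X,Y) = 1.6859
H(X|Y) = 0.6451, H(Y|X) = 1.0384

Verification:
H(X) - H(X|Y) = 0.6474 - 0.6451 = 0.0024
H(Y) - H(Y|X) = 1.0408 - 1.0384 = 0.0024
H(X) + H(Y) - H(X,Y) = 0.6474 + 1.0408 - 1.6859 = 0.0024

All forms give I(X;Y) = 0.0024 nats. ✓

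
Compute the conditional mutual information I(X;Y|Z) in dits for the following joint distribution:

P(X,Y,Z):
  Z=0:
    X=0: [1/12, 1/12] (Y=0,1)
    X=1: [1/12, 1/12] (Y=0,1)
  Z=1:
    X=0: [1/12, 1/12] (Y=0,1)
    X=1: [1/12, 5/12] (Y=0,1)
0.0148 dits

Conditional mutual information: I(X;Y|Z) = H(X|Z) + H(Y|Z) - H(X,Y|Z)

H(Z) = 0.2764
H(X,Z) = 0.5396 → H(X|Z) = 0.2632
H(Y,Z) = 0.5396 → H(Y|Z) = 0.2632
H(X,Y,Z) = 0.7879 → H(X,Y|Z) = 0.5115

I(X;Y|Z) = 0.2632 + 0.2632 - 0.5115 = 0.0148 dits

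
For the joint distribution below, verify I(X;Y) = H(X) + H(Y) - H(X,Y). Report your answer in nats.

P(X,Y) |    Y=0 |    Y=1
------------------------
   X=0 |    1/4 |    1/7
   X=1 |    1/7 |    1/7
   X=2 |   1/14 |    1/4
I(X;Y) = 0.0648 nats

Mutual information has multiple equivalent forms:
- I(X;Y) = H(X) - H(X|Y)
- I(X;Y) = H(Y) - H(Y|X)
- I(X;Y) = H(X) + H(Y) - H(X,Y)

Computing all quantities:
H(X) = 1.0898, H(Y) = 0.6906, H(X,Y) = 1.7156
H(X|Y) = 1.0250, H(Y|X) = 0.6258

Verification:
H(X) - H(X|Y) = 1.0898 - 1.0250 = 0.0648
H(Y) - H(Y|X) = 0.6906 - 0.6258 = 0.0648
H(X) + H(Y) - H(X,Y) = 1.0898 + 0.6906 - 1.7156 = 0.0648

All forms give I(X;Y) = 0.0648 nats. ✓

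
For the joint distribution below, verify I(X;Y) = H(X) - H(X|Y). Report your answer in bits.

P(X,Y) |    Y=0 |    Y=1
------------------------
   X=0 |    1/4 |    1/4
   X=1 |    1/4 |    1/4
I(X;Y) = 0.0000 bits

Mutual information has multiple equivalent forms:
- I(X;Y) = H(X) - H(X|Y)
- I(X;Y) = H(Y) - H(Y|X)
- I(X;Y) = H(X) + H(Y) - H(X,Y)

Computing all quantities:
H(X) = 1.0000, H(Y) = 1.0000, H(X,Y) = 2.0000
H(X|Y) = 1.0000, H(Y|X) = 1.0000

Verification:
H(X) - H(X|Y) = 1.0000 - 1.0000 = 0.0000
H(Y) - H(Y|X) = 1.0000 - 1.0000 = 0.0000
H(X) + H(Y) - H(X,Y) = 1.0000 + 1.0000 - 2.0000 = 0.0000

All forms give I(X;Y) = 0.0000 bits. ✓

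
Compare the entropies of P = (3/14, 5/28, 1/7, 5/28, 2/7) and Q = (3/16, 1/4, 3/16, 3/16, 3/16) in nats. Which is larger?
Q

Computing entropies in nats:
H(P) = 1.5813
H(Q) = 1.6021

Distribution Q has higher entropy.

Intuition: The distribution closer to uniform (more spread out) has higher entropy.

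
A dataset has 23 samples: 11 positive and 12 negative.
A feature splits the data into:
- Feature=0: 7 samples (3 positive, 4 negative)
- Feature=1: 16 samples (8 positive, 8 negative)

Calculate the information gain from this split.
0.0031 bits

Information Gain = H(Y) - H(Y|Feature)

Before split:
P(positive) = 11/23 = 0.4783
H(Y) = 0.9986 bits

After split:
Feature=0: H = 0.9852 bits (weight = 7/23)
Feature=1: H = 1.0000 bits (weight = 16/23)
H(Y|Feature) = (7/23)×0.9852 + (16/23)×1.0000 = 0.9955 bits

Information Gain = 0.9986 - 0.9955 = 0.0031 bits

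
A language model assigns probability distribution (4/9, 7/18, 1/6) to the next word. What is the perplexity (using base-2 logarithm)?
2.7908

Perplexity is 2^H (or exp(H) for natural log).

First, H = -Σ p log p = 1.4807 bits
Perplexity = 2^1.4807 = 2.7908

Interpretation: The model's uncertainty is equivalent to choosing uniformly among 2.8 options.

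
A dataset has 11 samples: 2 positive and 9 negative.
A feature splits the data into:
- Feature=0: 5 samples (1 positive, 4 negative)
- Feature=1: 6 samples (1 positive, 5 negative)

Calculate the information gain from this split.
0.0013 bits

Information Gain = H(Y) - H(Y|Feature)

Before split:
P(positive) = 2/11 = 0.1818
H(Y) = 0.6840 bits

After split:
Feature=0: H = 0.7219 bits (weight = 5/11)
Feature=1: H = 0.6500 bits (weight = 6/11)
H(Y|Feature) = (5/11)×0.7219 + (6/11)×0.6500 = 0.6827 bits

Information Gain = 0.6840 - 0.6827 = 0.0013 bits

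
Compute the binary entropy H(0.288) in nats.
0.6004 nats

The binary entropy function is:
H(p) = -p log(p) - (1-p) log(1-p)

H(0.288) = -0.288 × log_e(0.288) - 0.712 × log_e(0.712)
H(0.288) = 0.6004 nats

Note: Binary entropy is maximized at p=0.5 (H=1 bit) and minimized at p=0 or p=1 (H=0).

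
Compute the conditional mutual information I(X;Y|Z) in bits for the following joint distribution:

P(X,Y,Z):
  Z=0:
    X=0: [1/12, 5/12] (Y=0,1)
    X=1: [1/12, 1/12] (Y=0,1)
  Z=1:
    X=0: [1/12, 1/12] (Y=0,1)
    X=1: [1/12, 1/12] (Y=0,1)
0.0492 bits

Conditional mutual information: I(X;Y|Z) = H(X|Z) + H(Y|Z) - H(X,Y|Z)

H(Z) = 0.9183
H(X,Z) = 1.7925 → H(X|Z) = 0.8742
H(Y,Z) = 1.7925 → H(Y|Z) = 0.8742
H(X,Y,Z) = 2.6175 → H(X,Y|Z) = 1.6992

I(X;Y|Z) = 0.8742 + 0.8742 - 1.6992 = 0.0492 bits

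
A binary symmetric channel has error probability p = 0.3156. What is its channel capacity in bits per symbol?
0.1005 bits

For a binary symmetric channel (BSC) with error probability p:
Capacity C = 1 - H(p) bits per symbol

where H(p) = -p log₂(p) - (1-p) log₂(1-p) is the binary entropy function.

H(0.3156) = 0.8995 bits
C = 1 - 0.8995 = 0.1005 bits per symbol

This means we can reliably transmit up to 0.1005 bits of information per channel use.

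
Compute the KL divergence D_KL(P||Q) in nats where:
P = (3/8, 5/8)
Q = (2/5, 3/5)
0.0013 nats

KL divergence: D_KL(P||Q) = Σ p(x) log(p(x)/q(x))

Computing term by term:
  x=0: 3/8 × log_e[(3/8)/(2/5)] = 3/8 × -0.0645 = -0.0242
  x=1: 5/8 × log_e[(5/8)/(3/5)] = 5/8 × 0.0408 = 0.0255

D_KL(P||Q) = 0.0013 nats

Note: KL divergence is always non-negative and equals 0 iff P = Q.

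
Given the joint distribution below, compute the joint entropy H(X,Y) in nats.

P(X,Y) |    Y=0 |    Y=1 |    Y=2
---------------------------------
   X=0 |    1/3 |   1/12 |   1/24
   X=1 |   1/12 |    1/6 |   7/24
1.5708 nats

Joint entropy is H(X,Y) = -Σ_{x,y} p(x,y) log p(x,y).

Summing over all non-zero entries:
H(X,Y) = -[1/3·log_e(1/3) + 1/12·log_e(1/12) + 1/24·log_e(1/24) + 1/12·log_e(1/12) + 1/6·log_e(1/6) + 7/24·log_e(7/24)]
H(X,Y) = 1.5708 nats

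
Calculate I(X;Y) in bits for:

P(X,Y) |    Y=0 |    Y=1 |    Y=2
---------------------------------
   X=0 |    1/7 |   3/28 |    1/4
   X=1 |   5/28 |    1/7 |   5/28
0.0152 bits

Mutual information: I(X;Y) = H(X) + H(Y) - H(X,Y)

Marginals:
P(X) = (1/2, 1/2), H(X) = 1.0000 bits
P(Y) = (9/28, 1/4, 3/7), H(Y) = 1.5502 bits

Joint entropy: H(X,Y) = 2.5350 bits

I(X;Y) = 1.0000 + 1.5502 - 2.5350 = 0.0152 bits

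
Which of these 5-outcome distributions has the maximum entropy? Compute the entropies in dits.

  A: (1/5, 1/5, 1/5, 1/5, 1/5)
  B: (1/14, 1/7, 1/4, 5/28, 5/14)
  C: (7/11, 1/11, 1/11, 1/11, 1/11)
A

For a discrete distribution over n outcomes, entropy is maximized by the uniform distribution.

Computing entropies:
H(A) = 0.6990 dits
H(B) = 0.6464 dits
H(C) = 0.5036 dits

The uniform distribution (where all probabilities equal 1/5) achieves the maximum entropy of log_10(5) = 0.6990 dits.

Distribution A has the highest entropy.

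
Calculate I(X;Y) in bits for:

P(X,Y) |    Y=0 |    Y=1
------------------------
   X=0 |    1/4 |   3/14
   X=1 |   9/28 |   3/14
0.0028 bits

Mutual information: I(X;Y) = H(X) + H(Y) - H(X,Y)

Marginals:
P(X) = (13/28, 15/28), H(X) = 0.9963 bits
P(Y) = (4/7, 3/7), H(Y) = 0.9852 bits

Joint entropy: H(X,Y) = 1.9788 bits

I(X;Y) = 0.9963 + 0.9852 - 1.9788 = 0.0028 bits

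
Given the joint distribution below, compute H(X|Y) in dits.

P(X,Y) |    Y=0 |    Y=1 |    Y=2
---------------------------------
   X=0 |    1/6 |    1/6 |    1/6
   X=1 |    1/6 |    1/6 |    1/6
0.3010 dits

Using the chain rule: H(X|Y) = H(X,Y) - H(Y)

First, compute H(X,Y) = 0.7782 dits

Marginal P(Y) = (1/3, 1/3, 1/3)
H(Y) = 0.4771 dits

H(X|Y) = H(X,Y) - H(Y) = 0.7782 - 0.4771 = 0.3010 dits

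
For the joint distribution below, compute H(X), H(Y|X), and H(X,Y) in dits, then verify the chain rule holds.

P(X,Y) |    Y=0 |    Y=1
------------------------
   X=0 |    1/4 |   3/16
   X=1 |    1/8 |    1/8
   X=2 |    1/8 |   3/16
H(X,Y) = 0.7618, H(X) = 0.4654, H(Y|X) = 0.2964 (all in dits)

Chain rule: H(X,Y) = H(X) + H(Y|X)

Left side — joint entropy directly:
H(X,Y) = -Σ p(x,y) log p(x,y) = 0.7618 dits

Right side — compute H(Y|X) from the conditional distributions:
P(X) = (7/16, 1/4, 5/16), so H(X) = 0.4654 dits
H(Y|X) = Σ_x P(X=x) · H(Y|X=x):
  P(Y|X=0) = (4/7, 3/7), H(Y|X=0) = 0.2966, weight P(X=0) = 7/16
  P(Y|X=1) = (1/2, 1/2), H(Y|X=1) = 0.3010, weight P(X=1) = 1/4
  P(Y|X=2) = (2/5, 3/5), H(Y|X=2) = 0.2923, weight P(X=2) = 5/16
H(Y|X) = 0.2964 dits

H(X) + H(Y|X) = 0.4654 + 0.2964 = 0.7618 dits

Both sides equal 0.7618 dits. ✓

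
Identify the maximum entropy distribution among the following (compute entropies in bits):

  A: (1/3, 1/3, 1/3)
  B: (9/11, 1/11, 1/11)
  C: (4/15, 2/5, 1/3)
A

For a discrete distribution over n outcomes, entropy is maximized by the uniform distribution.

Computing entropies:
H(A) = 1.5850 bits
H(B) = 0.8659 bits
H(C) = 1.5656 bits

The uniform distribution (where all probabilities equal 1/3) achieves the maximum entropy of log_2(3) = 1.5850 bits.

Distribution A has the highest entropy.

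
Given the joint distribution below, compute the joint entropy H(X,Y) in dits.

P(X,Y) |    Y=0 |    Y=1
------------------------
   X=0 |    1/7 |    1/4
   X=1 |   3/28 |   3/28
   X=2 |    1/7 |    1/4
0.7504 dits

Joint entropy is H(X,Y) = -Σ_{x,y} p(x,y) log p(x,y).

Summing over all non-zero entries:
H(X,Y) = -[1/7·log_10(1/7) + 1/4·log_10(1/4) + 3/28·log_10(3/28) + 3/28·log_10(3/28) + 1/7·log_10(1/7) + 1/4·log_10(1/4)]
H(X,Y) = 0.7504 dits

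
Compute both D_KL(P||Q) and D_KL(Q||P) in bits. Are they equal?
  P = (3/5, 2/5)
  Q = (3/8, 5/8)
D_KL(P||Q) = 0.1493, D_KL(Q||P) = 0.1481

KL divergence is not symmetric: D_KL(P||Q) ≠ D_KL(Q||P) in general.

D_KL(P||Q) = 0.1493 bits
D_KL(Q||P) = 0.1481 bits

No, they are not equal!

This asymmetry is why KL divergence is not a true distance metric.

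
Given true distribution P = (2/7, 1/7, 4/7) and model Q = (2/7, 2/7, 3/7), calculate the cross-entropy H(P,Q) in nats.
1.0211 nats

Cross-entropy: H(P,Q) = -Σ p(x) log q(x)

Alternatively: H(P,Q) = H(P) + D_KL(P||Q)
H(P) = 0.9557 nats
D_KL(P||Q) = 0.0654 nats

H(P,Q) = 0.9557 + 0.0654 = 1.0211 nats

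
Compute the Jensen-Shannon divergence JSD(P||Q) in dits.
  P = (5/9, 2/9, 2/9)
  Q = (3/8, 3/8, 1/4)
0.0083 dits

Jensen-Shannon divergence is:
JSD(P||Q) = 0.5 × D_KL(P||M) + 0.5 × D_KL(Q||M)
where M = 0.5 × (P + Q) is the mixture distribution.

M = 0.5 × (5/9, 2/9, 2/9) + 0.5 × (3/8, 3/8, 1/4) = (0.465278, 0.298611, 0.236111)

D_KL(P||M) = 0.0084 dits
D_KL(Q||M) = 0.0082 dits

JSD(P||Q) = 0.5 × 0.0084 + 0.5 × 0.0082 = 0.0083 dits

Unlike KL divergence, JSD is symmetric and bounded: 0 ≤ JSD ≤ log(2).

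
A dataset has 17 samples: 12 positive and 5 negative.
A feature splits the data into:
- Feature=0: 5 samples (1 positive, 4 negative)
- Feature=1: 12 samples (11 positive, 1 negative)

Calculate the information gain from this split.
0.3695 bits

Information Gain = H(Y) - H(Y|Feature)

Before split:
P(positive) = 12/17 = 0.7059
H(Y) = 0.8740 bits

After split:
Feature=0: H = 0.7219 bits (weight = 5/17)
Feature=1: H = 0.4138 bits (weight = 12/17)
H(Y|Feature) = (5/17)×0.7219 + (12/17)×0.4138 = 0.5044 bits

Information Gain = 0.8740 - 0.5044 = 0.3695 bits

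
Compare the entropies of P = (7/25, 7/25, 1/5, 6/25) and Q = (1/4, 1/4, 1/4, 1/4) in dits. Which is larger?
Q

Computing entropies in dits:
H(P) = 0.5981
H(Q) = 0.6021

Distribution Q has higher entropy.

Intuition: The distribution closer to uniform (more spread out) has higher entropy.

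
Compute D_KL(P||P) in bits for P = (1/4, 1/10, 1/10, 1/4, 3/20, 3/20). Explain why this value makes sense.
0.0000 bits

KL divergence satisfies the Gibbs inequality: D_KL(P||Q) ≥ 0 for all distributions P, Q.

D_KL(P||Q) = Σ p(x) log(p(x)/q(x))
Each term is p(x) × log_2(p(x)/p(x)) = p(x) × log_2(1) = 0, so the sum is 0.
D_KL(P||Q) = 0.0000 bits

When P = Q, the KL divergence is exactly 0, as there is no 'divergence' between identical distributions.

This non-negativity is a fundamental property: relative entropy cannot be negative because it measures how different Q is from P.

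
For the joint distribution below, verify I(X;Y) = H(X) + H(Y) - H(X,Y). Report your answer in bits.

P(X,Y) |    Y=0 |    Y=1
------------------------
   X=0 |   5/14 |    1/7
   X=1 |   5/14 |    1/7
I(X;Y) = 0.0000 bits

Mutual information has multiple equivalent forms:
- I(X;Y) = H(X) - H(X|Y)
- I(X;Y) = H(Y) - H(Y|X)
- I(X;Y) = H(X) + H(Y) - H(X,Y)

Computing all quantities:
H(X) = 1.0000, H(Y) = 0.8631, H(X,Y) = 1.8631
H(X|Y) = 1.0000, H(Y|X) = 0.8631

Verification:
H(X) - H(X|Y) = 1.0000 - 1.0000 = 0.0000
H(Y) - H(Y|X) = 0.8631 - 0.8631 = 0.0000
H(X) + H(Y) - H(X,Y) = 1.0000 + 0.8631 - 1.8631 = 0.0000

All forms give I(X;Y) = 0.0000 bits. ✓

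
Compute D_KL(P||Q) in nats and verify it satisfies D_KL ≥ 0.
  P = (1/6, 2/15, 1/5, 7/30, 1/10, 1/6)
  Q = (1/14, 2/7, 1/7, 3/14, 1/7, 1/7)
0.1168 nats

KL divergence satisfies the Gibbs inequality: D_KL(P||Q) ≥ 0 for all distributions P, Q.

D_KL(P||Q) = Σ p(x) log(p(x)/q(x))
Term by term:
  x=0: 1/6 × log_e[(1/6)/(1/14)] = 0.1412
  x=1: 2/15 × log_e[(2/15)/(2/7)] = -0.1016
  x=2: 1/5 × log_e[(1/5)/(1/7)] = 0.0673
  x=3: 7/30 × log_e[(7/30)/(3/14)] = 0.0199
  x=4: 1/10 × log_e[(1/10)/(1/7)] = -0.0357
  x=5: 1/6 × log_e[(1/6)/(1/7)] = 0.0257
D_KL(P||Q) = 0.1168 nats

D_KL(P||Q) = 0.1168 ≥ 0 ✓

This non-negativity is a fundamental property: relative entropy cannot be negative because it measures how different Q is from P.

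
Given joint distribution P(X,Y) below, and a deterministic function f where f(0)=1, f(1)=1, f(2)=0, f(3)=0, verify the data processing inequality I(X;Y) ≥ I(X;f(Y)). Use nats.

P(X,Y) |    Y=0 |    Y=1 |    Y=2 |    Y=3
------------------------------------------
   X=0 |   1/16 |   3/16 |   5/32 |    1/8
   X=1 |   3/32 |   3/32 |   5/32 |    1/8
I(X;Y) = 0.0171, I(X;f(Y)) = 0.0025, inequality holds: 0.0171 ≥ 0.0025

Data Processing Inequality: For any Markov chain X → Y → Z, we have I(X;Y) ≥ I(X;Z).

Here Z = f(Y) is a deterministic function of Y, forming X → Y → Z.

Original I(X;Y) = 0.0171 nats

After applying f:
P(X,Z) where Z=f(Y):
- P(X,Z=0) = P(X,Y=2) + P(X,Y=3)
- P(X,Z=1) = P(X,Y=0) + P(X,Y=1)

I(X;Z) = I(X;f(Y)) = 0.0025 nats

Verification: 0.0171 ≥ 0.0025 ✓

Information cannot be created by processing; the function f can only lose information about X.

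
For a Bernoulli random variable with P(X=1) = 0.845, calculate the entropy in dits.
0.1873 dits

The binary entropy function is:
H(p) = -p log(p) - (1-p) log(1-p)

H(0.845) = -0.845 × log_10(0.845) - 0.155 × log_10(0.155)
H(0.845) = 0.1873 dits

Note: Binary entropy is maximized at p=0.5 (H=1 bit) and minimized at p=0 or p=1 (H=0).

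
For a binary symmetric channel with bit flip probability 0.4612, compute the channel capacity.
0.0043 bits

For a binary symmetric channel (BSC) with error probability p:
Capacity C = 1 - H(p) bits per symbol

where H(p) = -p log₂(p) - (1-p) log₂(1-p) is the binary entropy function.

H(0.4612) = 0.9957 bits
C = 1 - 0.9957 = 0.0043 bits per symbol

This means we can reliably transmit up to 0.0043 bits of information per channel use.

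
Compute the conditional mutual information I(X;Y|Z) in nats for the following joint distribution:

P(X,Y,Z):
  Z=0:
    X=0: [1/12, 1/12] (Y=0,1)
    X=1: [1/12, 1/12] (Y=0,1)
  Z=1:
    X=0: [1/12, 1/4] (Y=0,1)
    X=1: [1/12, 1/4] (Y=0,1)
0.0000 nats

Conditional mutual information: I(X;Y|Z) = H(X|Z) + H(Y|Z) - H(X,Y|Z)

H(Z) = 0.6365
H(X,Z) = 1.3297 → H(X|Z) = 0.6931
H(Y,Z) = 1.2425 → H(Y|Z) = 0.6059
H(X,Y,Z) = 1.9356 → H(X,Y|Z) = 1.2991

I(X;Y|Z) = 0.6931 + 0.6059 - 1.2991 = 0.0000 nats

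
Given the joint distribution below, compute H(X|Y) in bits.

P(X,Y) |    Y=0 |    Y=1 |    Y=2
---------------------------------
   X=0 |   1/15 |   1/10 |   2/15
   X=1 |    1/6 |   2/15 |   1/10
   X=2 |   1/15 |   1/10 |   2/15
1.5309 bits

Using the chain rule: H(X|Y) = H(X,Y) - H(Y)

First, compute H(X,Y) = 3.1111 bits

Marginal P(Y) = (3/10, 1/3, 11/30)
H(Y) = 1.5801 bits

H(X|Y) = H(X,Y) - H(Y) = 3.1111 - 1.5801 = 1.5309 bits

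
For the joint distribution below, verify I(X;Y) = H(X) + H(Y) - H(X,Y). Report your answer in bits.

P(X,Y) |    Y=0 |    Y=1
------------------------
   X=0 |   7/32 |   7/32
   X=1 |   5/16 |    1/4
I(X;Y) = 0.0022 bits

Mutual information has multiple equivalent forms:
- I(X;Y) = H(X) - H(X|Y)
- I(X;Y) = H(Y) - H(Y|X)
- I(X;Y) = H(X) + H(Y) - H(X,Y)

Computing all quantities:
H(X) = 0.9887, H(Y) = 0.9972, H(X,Y) = 1.9837
H(X|Y) = 0.9865, H(Y|X) = 0.9950

Verification:
H(X) - H(X|Y) = 0.9887 - 0.9865 = 0.0022
H(Y) - H(Y|X) = 0.9972 - 0.9950 = 0.0022
H(X) + H(Y) - H(X,Y) = 0.9887 + 0.9972 - 1.9837 = 0.0022

All forms give I(X;Y) = 0.0022 bits. ✓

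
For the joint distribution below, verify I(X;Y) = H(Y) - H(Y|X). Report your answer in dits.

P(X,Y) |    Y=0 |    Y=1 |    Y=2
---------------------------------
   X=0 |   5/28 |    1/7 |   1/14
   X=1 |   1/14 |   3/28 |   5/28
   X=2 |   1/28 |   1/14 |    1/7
I(X;Y) = 0.0330 dits

Mutual information has multiple equivalent forms:
- I(X;Y) = H(X) - H(X|Y)
- I(X;Y) = H(Y) - H(Y|X)
- I(X;Y) = H(X) + H(Y) - H(X,Y)

Computing all quantities:
H(X) = 0.4696, H(Y) = 0.4733, H(X,Y) = 0.9099
H(X|Y) = 0.4366, H(Y|X) = 0.4403

Verification:
H(X) - H(X|Y) = 0.4696 - 0.4366 = 0.0330
H(Y) - H(Y|X) = 0.4733 - 0.4403 = 0.0330
H(X) + H(Y) - H(X,Y) = 0.4696 + 0.4733 - 0.9099 = 0.0330

All forms give I(X;Y) = 0.0330 dits. ✓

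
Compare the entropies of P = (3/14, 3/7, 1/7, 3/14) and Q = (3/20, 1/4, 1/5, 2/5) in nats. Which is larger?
Q

Computing entropies in nats:
H(P) = 1.3013
H(Q) = 1.3195

Distribution Q has higher entropy.

Intuition: The distribution closer to uniform (more spread out) has higher entropy.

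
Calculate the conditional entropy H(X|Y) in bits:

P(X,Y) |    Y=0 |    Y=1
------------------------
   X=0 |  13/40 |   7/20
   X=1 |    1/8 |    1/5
0.9037 bits

Using the chain rule: H(X|Y) = H(X,Y) - H(Y)

First, compute H(X,Y) = 1.8965 bits

Marginal P(Y) = (9/20, 11/20)
H(Y) = 0.9928 bits

H(X|Y) = H(X,Y) - H(Y) = 1.8965 - 0.9928 = 0.9037 bits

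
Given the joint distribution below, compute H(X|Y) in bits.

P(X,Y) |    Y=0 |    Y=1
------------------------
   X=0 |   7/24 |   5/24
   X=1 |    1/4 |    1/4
0.9949 bits

Using the chain rule: H(X|Y) = H(X,Y) - H(Y)

First, compute H(X,Y) = 1.9899 bits

Marginal P(Y) = (13/24, 11/24)
H(Y) = 0.9950 bits

H(X|Y) = H(X,Y) - H(Y) = 1.9899 - 0.9950 = 0.9949 bits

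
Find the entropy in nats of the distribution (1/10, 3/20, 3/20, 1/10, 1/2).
1.3762 nats

Shannon entropy is H(X) = -Σ p(x) log p(x).

For P = (1/10, 3/20, 3/20, 1/10, 1/2):
H = -1/10 × log_e(1/10) -3/20 × log_e(3/20) -3/20 × log_e(3/20) -1/10 × log_e(1/10) -1/2 × log_e(1/2)
H = 1.3762 nats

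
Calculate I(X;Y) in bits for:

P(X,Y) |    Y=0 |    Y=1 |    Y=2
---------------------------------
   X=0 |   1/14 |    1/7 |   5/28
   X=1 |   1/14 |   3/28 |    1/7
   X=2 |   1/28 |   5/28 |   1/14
0.0469 bits

Mutual information: I(X;Y) = H(X) + H(Y) - H(X,Y)

Marginals:
P(X) = (11/28, 9/28, 2/7), H(X) = 1.5722 bits
P(Y) = (5/28, 3/7, 11/28), H(Y) = 1.4972 bits

Joint entropy: H(X,Y) = 3.0226 bits

I(X;Y) = 1.5722 + 1.4972 - 3.0226 = 0.0469 bits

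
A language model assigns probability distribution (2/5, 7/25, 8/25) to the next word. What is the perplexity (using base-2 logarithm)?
2.9670

Perplexity is 2^H (or exp(H) for natural log).

First, H = -Σ p log p = 1.5690 bits
Perplexity = 2^1.5690 = 2.9670

Interpretation: The model's uncertainty is equivalent to choosing uniformly among 3.0 options.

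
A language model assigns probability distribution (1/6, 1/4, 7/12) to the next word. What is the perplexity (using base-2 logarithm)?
2.6107

Perplexity is 2^H (or exp(H) for natural log).

First, H = -Σ p log p = 1.3844 bits
Perplexity = 2^1.3844 = 2.6107

Interpretation: The model's uncertainty is equivalent to choosing uniformly among 2.6 options.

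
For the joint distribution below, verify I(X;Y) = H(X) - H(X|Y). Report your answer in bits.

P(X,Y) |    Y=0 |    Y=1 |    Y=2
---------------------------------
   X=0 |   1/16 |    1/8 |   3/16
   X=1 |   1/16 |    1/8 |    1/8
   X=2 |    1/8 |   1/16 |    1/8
I(X;Y) = 0.0478 bits

Mutual information has multiple equivalent forms:
- I(X;Y) = H(X) - H(X|Y)
- I(X;Y) = H(Y) - H(Y|X)
- I(X;Y) = H(X) + H(Y) - H(X,Y)

Computing all quantities:
H(X) = 1.5794, H(Y) = 1.5462, H(X,Y) = 3.0778
H(X|Y) = 1.5316, H(Y|X) = 1.4984

Verification:
H(X) - H(X|Y) = 1.5794 - 1.5316 = 0.0478
H(Y) - H(Y|X) = 1.5462 - 1.4984 = 0.0478
H(X) + H(Y) - H(X,Y) = 1.5794 + 1.5462 - 3.0778 = 0.0478

All forms give I(X;Y) = 0.0478 bits. ✓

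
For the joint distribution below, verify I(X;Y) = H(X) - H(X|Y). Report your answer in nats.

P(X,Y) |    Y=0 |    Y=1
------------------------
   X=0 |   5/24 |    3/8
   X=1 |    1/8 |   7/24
I(X;Y) = 0.0018 nats

Mutual information has multiple equivalent forms:
- I(X;Y) = H(X) - H(X|Y)
- I(X;Y) = H(Y) - H(Y|X)
- I(X;Y) = H(X) + H(Y) - H(X,Y)

Computing all quantities:
H(X) = 0.6792, H(Y) = 0.6365, H(X,Y) = 1.3139
H(X|Y) = 0.6774, H(Y|X) = 0.6347

Verification:
H(X) - H(X|Y) = 0.6792 - 0.6774 = 0.0018
H(Y) - H(Y|X) = 0.6365 - 0.6347 = 0.0018
H(X) + H(Y) - H(X,Y) = 0.6792 + 0.6365 - 1.3139 = 0.0018

All forms give I(X;Y) = 0.0018 nats. ✓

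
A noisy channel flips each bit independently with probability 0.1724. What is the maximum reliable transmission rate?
0.3368 bits

For a binary symmetric channel (BSC) with error probability p:
Capacity C = 1 - H(p) bits per symbol

where H(p) = -p log₂(p) - (1-p) log₂(1-p) is the binary entropy function.

H(0.1724) = 0.6632 bits
C = 1 - 0.6632 = 0.3368 bits per symbol

This means we can reliably transmit up to 0.3368 bits of information per channel use.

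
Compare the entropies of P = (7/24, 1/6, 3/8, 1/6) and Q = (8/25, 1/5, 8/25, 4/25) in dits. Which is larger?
Q

Computing entropies in dits:
H(P) = 0.5752
H(Q) = 0.5838

Distribution Q has higher entropy.

Intuition: The distribution closer to uniform (more spread out) has higher entropy.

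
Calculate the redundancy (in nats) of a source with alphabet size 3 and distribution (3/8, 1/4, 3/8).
0.0164 nats

Redundancy measures how far a source is from maximum entropy:
R = H_max - H(X)

Maximum entropy for 3 symbols: H_max = log_e(3) = 1.0986 nats
Actual entropy: H(X) = 1.0822 nats
Redundancy: R = 1.0986 - 1.0822 = 0.0164 nats

This redundancy represents potential for compression: the source could be compressed by 0.0164 nats per symbol.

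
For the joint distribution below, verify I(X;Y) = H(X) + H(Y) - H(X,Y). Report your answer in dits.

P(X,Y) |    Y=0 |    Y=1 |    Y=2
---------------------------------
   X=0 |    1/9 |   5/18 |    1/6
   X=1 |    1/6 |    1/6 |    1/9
I(X;Y) = 0.0083 dits

Mutual information has multiple equivalent forms:
- I(X;Y) = H(X) - H(X|Y)
- I(X;Y) = H(Y) - H(Y|X)
- I(X;Y) = H(X) + H(Y) - H(X,Y)

Computing all quantities:
H(X) = 0.2983, H(Y) = 0.4656, H(X,Y) = 0.7557
H(X|Y) = 0.2901, H(Y|X) = 0.4573

Verification:
H(X) - H(X|Y) = 0.2983 - 0.2901 = 0.0083
H(Y) - H(Y|X) = 0.4656 - 0.4573 = 0.0083
H(X) + H(Y) - H(X,Y) = 0.2983 + 0.4656 - 0.7557 = 0.0083

All forms give I(X;Y) = 0.0083 dits. ✓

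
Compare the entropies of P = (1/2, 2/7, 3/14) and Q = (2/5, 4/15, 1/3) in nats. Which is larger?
Q

Computing entropies in nats:
H(P) = 1.0346
H(Q) = 1.0852

Distribution Q has higher entropy.

Intuition: The distribution closer to uniform (more spread out) has higher entropy.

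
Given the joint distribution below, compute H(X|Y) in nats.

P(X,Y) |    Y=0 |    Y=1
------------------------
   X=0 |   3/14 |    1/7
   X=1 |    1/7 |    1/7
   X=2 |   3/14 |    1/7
1.0892 nats

Using the chain rule: H(X|Y) = H(X,Y) - H(Y)

First, compute H(X,Y) = 1.7721 nats

Marginal P(Y) = (4/7, 3/7)
H(Y) = 0.6829 nats

H(X|Y) = H(X,Y) - H(Y) = 1.7721 - 0.6829 = 1.0892 nats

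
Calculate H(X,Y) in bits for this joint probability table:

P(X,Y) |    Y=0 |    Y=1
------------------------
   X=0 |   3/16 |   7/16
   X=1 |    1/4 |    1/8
1.8496 bits

Joint entropy is H(X,Y) = -Σ_{x,y} p(x,y) log p(x,y).

Summing over all non-zero entries:
H(X,Y) = -[3/16·log_2(3/16) + 7/16·log_2(7/16) + 1/4·log_2(1/4) + 1/8·log_2(1/8)]
H(X,Y) = 1.8496 bits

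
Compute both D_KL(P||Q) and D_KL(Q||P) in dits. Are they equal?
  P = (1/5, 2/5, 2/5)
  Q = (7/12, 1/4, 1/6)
D_KL(P||Q) = 0.1408, D_KL(Q||P) = 0.1568

KL divergence is not symmetric: D_KL(P||Q) ≠ D_KL(Q||P) in general.

D_KL(P||Q) = 0.1408 dits
D_KL(Q||P) = 0.1568 dits

No, they are not equal!

This asymmetry is why KL divergence is not a true distance metric.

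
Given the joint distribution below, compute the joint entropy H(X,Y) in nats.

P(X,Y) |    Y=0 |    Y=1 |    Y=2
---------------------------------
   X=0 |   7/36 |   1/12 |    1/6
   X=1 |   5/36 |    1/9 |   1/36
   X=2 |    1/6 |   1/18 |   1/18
2.0618 nats

Joint entropy is H(X,Y) = -Σ_{x,y} p(x,y) log p(x,y).

Summing over all non-zero entries:
H(X,Y) = -[7/36·log_e(7/36) + 1/12·log_e(1/12) + 1/6·log_e(1/6) + 5/36·log_e(5/36) + 1/9·log_e(1/9) + 1/36·log_e(1/36) + 1/6·log_e(1/6) + 1/18·log_e(1/18) + 1/18·log_e(1/18)]
H(X,Y) = 2.0618 nats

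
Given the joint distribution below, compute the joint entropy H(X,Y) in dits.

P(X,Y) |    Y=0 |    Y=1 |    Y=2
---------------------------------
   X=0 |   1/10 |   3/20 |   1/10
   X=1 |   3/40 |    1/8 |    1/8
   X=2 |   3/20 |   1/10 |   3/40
0.9417 dits

Joint entropy is H(X,Y) = -Σ_{x,y} p(x,y) log p(x,y).

Summing over all non-zero entries:
H(X,Y) = -[1/10·log_10(1/10) + 3/20·log_10(3/20) + 1/10·log_10(1/10) + 3/40·log_10(3/40) + 1/8·log_10(1/8) + 1/8·log_10(1/8) + 3/20·log_10(3/20) + 1/10·log_10(1/10) + 3/40·log_10(3/40)]
H(X,Y) = 0.9417 dits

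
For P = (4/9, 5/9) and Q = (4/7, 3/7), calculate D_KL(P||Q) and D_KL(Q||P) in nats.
D_KL(P||Q) = 0.0325, D_KL(Q||P) = 0.0324

KL divergence is not symmetric: D_KL(P||Q) ≠ D_KL(Q||P) in general.

D_KL(P||Q) = 0.0325 nats
D_KL(Q||P) = 0.0324 nats

No, they are not equal!

This asymmetry is why KL divergence is not a true distance metric.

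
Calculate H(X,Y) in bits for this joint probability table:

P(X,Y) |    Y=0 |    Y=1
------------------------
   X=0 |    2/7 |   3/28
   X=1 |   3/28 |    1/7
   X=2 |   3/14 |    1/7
2.4852 bits

Joint entropy is H(X,Y) = -Σ_{x,y} p(x,y) log p(x,y).

Summing over all non-zero entries:
H(X,Y) = -[2/7·log_2(2/7) + 3/28·log_2(3/28) + 3/28·log_2(3/28) + 1/7·log_2(1/7) + 3/14·log_2(3/14) + 1/7·log_2(1/7)]
H(X,Y) = 2.4852 bits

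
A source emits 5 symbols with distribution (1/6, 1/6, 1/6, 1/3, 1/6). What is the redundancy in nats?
0.0487 nats

Redundancy measures how far a source is from maximum entropy:
R = H_max - H(X)

Maximum entropy for 5 symbols: H_max = log_e(5) = 1.6094 nats
Actual entropy: H(X) = 1.5607 nats
Redundancy: R = 1.6094 - 1.5607 = 0.0487 nats

This redundancy represents potential for compression: the source could be compressed by 0.0487 nats per symbol.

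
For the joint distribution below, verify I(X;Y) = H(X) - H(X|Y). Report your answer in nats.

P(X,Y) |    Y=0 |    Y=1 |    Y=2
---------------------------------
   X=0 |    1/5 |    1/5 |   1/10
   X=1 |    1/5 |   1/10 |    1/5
I(X;Y) = 0.0340 nats

Mutual information has multiple equivalent forms:
- I(X;Y) = H(X) - H(X|Y)
- I(X;Y) = H(Y) - H(Y|X)
- I(X;Y) = H(X) + H(Y) - H(X,Y)

Computing all quantities:
H(X) = 0.6931, H(Y) = 1.0889, H(X,Y) = 1.7481
H(X|Y) = 0.6592, H(Y|X) = 1.0549

Verification:
H(X) - H(X|Y) = 0.6931 - 0.6592 = 0.0340
H(Y) - H(Y|X) = 1.0889 - 1.0549 = 0.0340
H(X) + H(Y) - H(X,Y) = 0.6931 + 1.0889 - 1.7481 = 0.0340

All forms give I(X;Y) = 0.0340 nats. ✓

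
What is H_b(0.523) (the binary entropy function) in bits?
0.9985 bits

The binary entropy function is:
H(p) = -p log(p) - (1-p) log(1-p)

H(0.523) = -0.523 × log_2(0.523) - 0.477 × log_2(0.477)
H(0.523) = 0.9985 bits

Note: Binary entropy is maximized at p=0.5 (H=1 bit) and minimized at p=0 or p=1 (H=0).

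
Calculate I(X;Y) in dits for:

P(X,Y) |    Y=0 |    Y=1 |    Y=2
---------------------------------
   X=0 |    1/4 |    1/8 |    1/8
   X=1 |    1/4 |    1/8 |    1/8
0.0000 dits

Mutual information: I(X;Y) = H(X) + H(Y) - H(X,Y)

Marginals:
P(X) = (1/2, 1/2), H(X) = 0.3010 dits
P(Y) = (1/2, 1/4, 1/4), H(Y) = 0.4515 dits

Joint entropy: H(X,Y) = 0.7526 dits

I(X;Y) = 0.3010 + 0.4515 - 0.7526 = 0.0000 dits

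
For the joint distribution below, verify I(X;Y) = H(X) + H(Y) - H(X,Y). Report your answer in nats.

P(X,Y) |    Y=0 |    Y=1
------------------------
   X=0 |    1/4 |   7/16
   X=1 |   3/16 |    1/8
I(X;Y) = 0.0244 nats

Mutual information has multiple equivalent forms:
- I(X;Y) = H(X) - H(X|Y)
- I(X;Y) = H(Y) - H(Y|X)
- I(X;Y) = H(X) + H(Y) - H(X,Y)

Computing all quantities:
H(X) = 0.6211, H(Y) = 0.6853, H(X,Y) = 1.2820
H(X|Y) = 0.5967, H(Y|X) = 0.6610

Verification:
H(X) - H(X|Y) = 0.6211 - 0.5967 = 0.0244
H(Y) - H(Y|X) = 0.6853 - 0.6610 = 0.0244
H(X) + H(Y) - H(X,Y) = 0.6211 + 0.6853 - 1.2820 = 0.0244

All forms give I(X;Y) = 0.0244 nats. ✓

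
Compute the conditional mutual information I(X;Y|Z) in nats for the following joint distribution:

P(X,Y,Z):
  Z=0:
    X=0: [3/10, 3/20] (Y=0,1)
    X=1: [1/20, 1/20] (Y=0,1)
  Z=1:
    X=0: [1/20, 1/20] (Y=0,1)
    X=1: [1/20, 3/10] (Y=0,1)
0.0303 nats

Conditional mutual information: I(X;Y|Z) = H(X|Z) + H(Y|Z) - H(X,Y|Z)

H(Z) = 0.6881
H(X,Z) = 1.1873 → H(X|Z) = 0.4991
H(Y,Z) = 1.2870 → H(Y|Z) = 0.5989
H(X,Y,Z) = 1.7559 → H(X,Y|Z) = 1.0677

I(X;Y|Z) = 0.4991 + 0.5989 - 1.0677 = 0.0303 nats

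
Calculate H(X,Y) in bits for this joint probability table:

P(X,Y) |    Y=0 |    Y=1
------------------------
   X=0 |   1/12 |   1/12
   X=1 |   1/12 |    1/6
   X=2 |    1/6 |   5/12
2.2842 bits

Joint entropy is H(X,Y) = -Σ_{x,y} p(x,y) log p(x,y).

Summing over all non-zero entries:
H(X,Y) = -[1/12·log_2(1/12) + 1/12·log_2(1/12) + 1/12·log_2(1/12) + 1/6·log_2(1/6) + 1/6·log_2(1/6) + 5/12·log_2(5/12)]
H(X,Y) = 2.2842 bits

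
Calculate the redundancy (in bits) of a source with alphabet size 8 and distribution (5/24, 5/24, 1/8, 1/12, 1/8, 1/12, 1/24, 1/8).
0.1435 bits

Redundancy measures how far a source is from maximum entropy:
R = H_max - H(X)

Maximum entropy for 8 symbols: H_max = log_2(8) = 3.0000 bits
Actual entropy: H(X) = 2.8565 bits
Redundancy: R = 3.0000 - 2.8565 = 0.1435 bits

This redundancy represents potential for compression: the source could be compressed by 0.1435 bits per symbol.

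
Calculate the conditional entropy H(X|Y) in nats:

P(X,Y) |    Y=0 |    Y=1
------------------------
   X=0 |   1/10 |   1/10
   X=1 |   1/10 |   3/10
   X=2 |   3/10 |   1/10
0.9503 nats

Using the chain rule: H(X|Y) = H(X,Y) - H(Y)

First, compute H(X,Y) = 1.6434 nats

Marginal P(Y) = (1/2, 1/2)
H(Y) = 0.6931 nats

H(X|Y) = H(X,Y) - H(Y) = 1.6434 - 0.6931 = 0.9503 nats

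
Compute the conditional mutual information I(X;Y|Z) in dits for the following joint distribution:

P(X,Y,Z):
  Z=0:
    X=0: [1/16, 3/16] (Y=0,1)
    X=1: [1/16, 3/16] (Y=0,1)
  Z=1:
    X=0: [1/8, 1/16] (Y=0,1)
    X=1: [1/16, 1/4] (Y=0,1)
0.0239 dits

Conditional mutual information: I(X;Y|Z) = H(X|Z) + H(Y|Z) - H(X,Y|Z)

H(Z) = 0.3010
H(X,Z) = 0.5952 → H(X|Z) = 0.2942
H(Y,Z) = 0.5668 → H(Y|Z) = 0.2658
H(X,Y,Z) = 0.8371 → H(X,Y|Z) = 0.5360

I(X;Y|Z) = 0.2942 + 0.2658 - 0.5360 = 0.0239 dits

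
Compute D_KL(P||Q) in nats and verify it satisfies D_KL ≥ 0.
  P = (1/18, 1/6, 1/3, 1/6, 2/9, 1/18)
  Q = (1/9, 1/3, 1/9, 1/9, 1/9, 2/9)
0.3568 nats

KL divergence satisfies the Gibbs inequality: D_KL(P||Q) ≥ 0 for all distributions P, Q.

D_KL(P||Q) = Σ p(x) log(p(x)/q(x))
Term by term:
  x=0: 1/18 × log_e[(1/18)/(1/9)] = -0.0385
  x=1: 1/6 × log_e[(1/6)/(1/3)] = -0.1155
  x=2: 1/3 × log_e[(1/3)/(1/9)] = 0.3662
  x=3: 1/6 × log_e[(1/6)/(1/9)] = 0.0676
  x=4: 2/9 × log_e[(2/9)/(1/9)] = 0.1540
  x=5: 1/18 × log_e[(1/18)/(2/9)] = -0.0770
D_KL(P||Q) = 0.3568 nats

D_KL(P||Q) = 0.3568 ≥ 0 ✓

This non-negativity is a fundamental property: relative entropy cannot be negative because it measures how different Q is from P.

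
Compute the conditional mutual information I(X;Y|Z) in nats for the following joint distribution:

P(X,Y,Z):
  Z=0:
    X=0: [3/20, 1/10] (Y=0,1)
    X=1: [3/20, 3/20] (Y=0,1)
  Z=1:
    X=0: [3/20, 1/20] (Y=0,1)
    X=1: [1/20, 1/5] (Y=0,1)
0.0743 nats

Conditional mutual information: I(X;Y|Z) = H(X|Z) + H(Y|Z) - H(X,Y|Z)

H(Z) = 0.6881
H(X,Z) = 1.3762 → H(X|Z) = 0.6881
H(Y,Z) = 1.3762 → H(Y|Z) = 0.6881
H(X,Y,Z) = 1.9900 → H(X,Y|Z) = 1.3019

I(X;Y|Z) = 0.6881 + 0.6881 - 1.3019 = 0.0743 nats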